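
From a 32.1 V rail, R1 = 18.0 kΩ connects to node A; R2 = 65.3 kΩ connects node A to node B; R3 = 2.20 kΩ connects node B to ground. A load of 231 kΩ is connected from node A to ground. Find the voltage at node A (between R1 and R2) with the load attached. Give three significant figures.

Below node A the series string R2+R3 = 67.50 kΩ sits in parallel with the 231 kΩ load: 52.24 kΩ.
V_A = 32.1 × 52.24/(18.0 + 52.24) = 23.9 V.

V ≈ 23.9 V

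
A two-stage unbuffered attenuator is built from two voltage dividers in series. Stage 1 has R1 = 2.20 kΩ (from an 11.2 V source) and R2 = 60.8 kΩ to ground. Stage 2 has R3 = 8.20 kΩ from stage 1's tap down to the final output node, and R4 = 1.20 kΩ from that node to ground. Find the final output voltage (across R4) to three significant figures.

Stage 2 presents R3+R4 = 9.400 kΩ as a load on stage 1's tap.
Stage 1's lower leg becomes R2‖(R3+R4) = 8.141 kΩ, so V_mid = 11.2 × 8.141/10.34 = 8.817 V.
Stage 2 is itself unloaded: V_out = V_mid × R4/(R3+R4) = 8.817 × 1.20/9.400 = 1.13 V.

V_out ≈ 1.13 V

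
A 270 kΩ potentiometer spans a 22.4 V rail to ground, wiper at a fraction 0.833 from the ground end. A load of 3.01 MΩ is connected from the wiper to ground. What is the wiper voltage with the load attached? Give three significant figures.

V ≈ 18.4 V

The wiper splits the pot into (1−α)R = 45.09 kΩ above and αR = 224.9 kΩ below.
Lower section ‖ load = 209.3 kΩ.
V_wiper = 22.4 × 209.3/(45.09 + 209.3) = 18.4 V.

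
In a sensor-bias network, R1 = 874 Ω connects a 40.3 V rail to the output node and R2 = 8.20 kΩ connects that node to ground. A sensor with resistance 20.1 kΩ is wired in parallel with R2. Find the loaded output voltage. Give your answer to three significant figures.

The load sits in parallel with R2: R2‖R_L = (8200 × 20100) / (8200 + 20100) = 5824 Ω.
V_out = 40.3 × 5824 / (874 + 5824) = 40.3 × 5824/6698 = 35.0 V.

V_out ≈ 35.0 V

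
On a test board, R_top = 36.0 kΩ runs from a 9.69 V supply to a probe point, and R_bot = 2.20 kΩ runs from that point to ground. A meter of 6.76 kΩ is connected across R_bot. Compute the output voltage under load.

V_out ≈ 0.427 V

The load sits in parallel with R_bot: R_bot‖R_L = (2.20 × 6.76) / (2.20 + 6.76) = 1.660 kΩ.
V_out = 9.69 × 1.660 / (36.0 + 1.660) = 9.69 × 1.660/37.66 = 0.427 V.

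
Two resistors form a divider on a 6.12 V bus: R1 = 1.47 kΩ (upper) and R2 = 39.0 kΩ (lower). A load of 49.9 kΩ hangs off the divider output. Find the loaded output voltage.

V_out ≈ 5.73 V

The load sits in parallel with R2: R2‖R_L = (39.0 × 49.9) / (39.0 + 49.9) = 21.89 kΩ.
V_out = 6.12 × 21.89 / (1.47 + 21.89) = 6.12 × 21.89/23.36 = 5.73 V.
(Unloaded it would have been 5.90 V.)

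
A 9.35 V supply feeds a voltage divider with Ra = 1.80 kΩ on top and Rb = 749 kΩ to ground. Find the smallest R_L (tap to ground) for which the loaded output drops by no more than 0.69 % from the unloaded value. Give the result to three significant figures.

R_L(min) ≈ 258 kΩ

Output resistance R_th = Ra‖Rb = (1.80 × 749)/750.8 = 1.796 kΩ.
The fractional drop is R_th/(R_th + R_L); requiring this ≤ 0.00690 gives R_L ≥ R_th(1/0.00690 − 1) = 1.796 × 143.9 = 258 kΩ.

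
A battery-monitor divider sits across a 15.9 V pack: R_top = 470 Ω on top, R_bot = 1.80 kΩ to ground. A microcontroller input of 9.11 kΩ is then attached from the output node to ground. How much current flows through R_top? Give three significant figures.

R_bot‖R_L = 1503 Ω, so the source sees R_top + R_bot‖R_L = 1973 Ω.
I = 15.9 V / 1973 Ω = 8.06 mA.

I ≈ 8.06 mA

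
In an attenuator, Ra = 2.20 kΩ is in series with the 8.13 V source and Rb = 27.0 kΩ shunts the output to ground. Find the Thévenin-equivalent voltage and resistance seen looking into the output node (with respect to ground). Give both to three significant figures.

V_th is the open-circuit tap voltage: 8.13 × 27.0/(2.20 + 27.0) = 7.52 V.
With the supply zeroed, Ra and Rb appear in parallel from the tap: R_th = Ra‖Rb = (2.20 × 27.0)/29.20 = 2.03 kΩ.

V_th = 7.52 V, R_th = 2.03 kΩ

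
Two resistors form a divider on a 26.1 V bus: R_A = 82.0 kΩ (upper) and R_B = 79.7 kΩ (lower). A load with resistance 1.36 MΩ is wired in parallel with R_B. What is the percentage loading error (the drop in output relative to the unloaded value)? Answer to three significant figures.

2.89 %

The divider's output (Thévenin) resistance is R_A‖R_B = 40.42 kΩ.
Fractional drop under load = R_th/(R_th + R_L) = 40.42 / (40.42 + 1360) = 0.02886.
So the output falls by 2.89 %.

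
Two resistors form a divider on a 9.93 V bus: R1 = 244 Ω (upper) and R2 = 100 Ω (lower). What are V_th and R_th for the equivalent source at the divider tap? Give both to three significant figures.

V_th is the open-circuit tap voltage: 9.93 × 100/(244 + 100) = 2.89 V.
With the supply zeroed, R1 and R2 appear in parallel from the tap: R_th = R1‖R2 = (244 × 100)/344.0 = 70.9 Ω.

V_th = 2.89 V, R_th = 70.9 Ω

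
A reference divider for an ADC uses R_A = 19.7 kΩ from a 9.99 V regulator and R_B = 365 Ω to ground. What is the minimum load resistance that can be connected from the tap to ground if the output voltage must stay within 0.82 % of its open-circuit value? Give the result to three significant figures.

Output resistance R_th = R_A‖R_B = (19700 × 365)/20060 = 358.4 Ω.
The fractional drop is R_th/(R_th + R_L); requiring this ≤ 0.00820 gives R_L ≥ R_th(1/0.00820 − 1) = 358.4 × 121.0 = 43.3 kΩ.

R_L(min) ≈ 43.3 kΩ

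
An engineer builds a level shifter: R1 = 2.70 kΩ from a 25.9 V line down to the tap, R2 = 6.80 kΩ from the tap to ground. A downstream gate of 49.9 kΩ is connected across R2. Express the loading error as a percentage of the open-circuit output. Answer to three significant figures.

3.73 %

The divider's output (Thévenin) resistance is R1‖R2 = 1.933 kΩ.
Fractional drop under load = R_th/(R_th + R_L) = 1.933 / (1.933 + 49.9) = 0.03729.
So the output falls by 3.73 %.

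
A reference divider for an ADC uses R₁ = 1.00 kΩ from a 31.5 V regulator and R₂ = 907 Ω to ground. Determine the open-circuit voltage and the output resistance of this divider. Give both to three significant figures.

V_th = 15.0 V, R_th = 476 Ω

V_th is the open-circuit tap voltage: 31.5 × 907/(1000 + 907) = 15.0 V.
With the supply zeroed, R₁ and R₂ appear in parallel from the tap: R_th = R₁‖R₂ = (1000 × 907)/1907 = 476 Ω.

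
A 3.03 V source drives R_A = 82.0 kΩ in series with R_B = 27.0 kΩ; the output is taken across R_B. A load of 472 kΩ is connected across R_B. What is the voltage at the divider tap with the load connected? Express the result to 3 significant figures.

The load sits in parallel with R_B: R_B‖R_L = (27.0 × 472) / (27.0 + 472) = 25.54 kΩ.
V_out = 3.03 × 25.54 / (82.0 + 25.54) = 3.03 × 25.54/107.5 = 0.720 V.

V_out ≈ 0.720 V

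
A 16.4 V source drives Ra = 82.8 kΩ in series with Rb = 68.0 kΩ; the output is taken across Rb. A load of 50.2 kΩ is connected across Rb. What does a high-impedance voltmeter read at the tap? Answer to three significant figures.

The load sits in parallel with Rb: Rb‖R_L = (68.0 × 50.2) / (68.0 + 50.2) = 28.88 kΩ.
V_out = 16.4 × 28.88 / (82.8 + 28.88) = 16.4 × 28.88/111.7 = 4.24 V.
(Unloaded it would have been 7.40 V.)

V_out ≈ 4.24 V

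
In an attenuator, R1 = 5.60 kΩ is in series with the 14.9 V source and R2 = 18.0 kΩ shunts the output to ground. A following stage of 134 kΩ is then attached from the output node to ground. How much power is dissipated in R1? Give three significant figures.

Total resistance from the source is R1 + (R2‖R_L) = 21.47 kΩ, so I = 14.9/21.47 kΩ = 0.6940 mA.
P = I²·R1 = (0.6940 mA)² × 5.60 kΩ = 2.70 mW.

P ≈ 2.70 mW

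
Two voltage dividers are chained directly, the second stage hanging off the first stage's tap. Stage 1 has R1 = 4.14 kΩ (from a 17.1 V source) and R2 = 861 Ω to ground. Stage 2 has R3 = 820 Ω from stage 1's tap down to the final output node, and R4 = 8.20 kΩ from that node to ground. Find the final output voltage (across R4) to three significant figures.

Stage 2 presents R3+R4 = 9020 Ω as a load on stage 1's tap.
Stage 1's lower leg becomes R2‖(R3+R4) = 786.0 Ω, so V_mid = 17.1 × 786.0/4926 = 2.728 V.
Stage 2 is itself unloaded: V_out = V_mid × R4/(R3+R4) = 2.728 × 8200/9020 = 2.48 V.

V_out ≈ 2.48 V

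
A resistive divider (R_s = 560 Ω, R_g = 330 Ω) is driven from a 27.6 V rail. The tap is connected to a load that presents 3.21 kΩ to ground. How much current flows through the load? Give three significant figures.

I_L ≈ 2.99 mA

R_g‖R_L = 299.2 Ω; V_out = 27.6 × 299.2/859.2 = 9.612 V.
I_L = V_out / R_L = 9.612 / 3.21 kΩ = 2.99 mA.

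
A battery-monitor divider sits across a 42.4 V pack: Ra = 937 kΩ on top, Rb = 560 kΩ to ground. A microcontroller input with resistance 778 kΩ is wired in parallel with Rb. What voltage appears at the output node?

V_out ≈ 10.9 V

The load sits in parallel with Rb: Rb‖R_L = (560 × 778) / (560 + 778) = 325.6 kΩ.
V_out = 42.4 × 325.6 / (937 + 325.6) = 42.4 × 325.6/1263 = 10.9 V.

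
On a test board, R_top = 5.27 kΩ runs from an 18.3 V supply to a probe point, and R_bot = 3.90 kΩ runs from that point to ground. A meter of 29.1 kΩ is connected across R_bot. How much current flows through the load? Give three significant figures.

R_bot‖R_L = 3.439 kΩ; V_out = 18.3 × 3.439/8.709 = 7.226 V.
I_L = V_out / R_L = 7.226 / 29.1 kΩ = 0.248 mA.

I_L ≈ 0.248 mA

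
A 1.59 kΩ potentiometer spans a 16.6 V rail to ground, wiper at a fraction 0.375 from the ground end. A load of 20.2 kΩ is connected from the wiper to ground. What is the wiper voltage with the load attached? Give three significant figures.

The wiper splits the pot into (1−α)R = 993.8 Ω above and αR = 596.2 Ω below.
Lower section ‖ load = 579.2 Ω.
V_wiper = 16.6 × 579.2/(993.8 + 579.2) = 6.11 V.

V ≈ 6.11 V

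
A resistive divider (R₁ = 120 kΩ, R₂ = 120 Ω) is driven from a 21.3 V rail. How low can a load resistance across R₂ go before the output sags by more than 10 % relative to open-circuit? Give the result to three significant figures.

Output resistance R_th = R₁‖R₂ = (120000 × 120)/120100 = 119.9 Ω.
The fractional drop is R_th/(R_th + R_L); requiring this ≤ 0.100 gives R_L ≥ R_th(1/0.100 − 1) = 119.9 × 9.000 = 1.08 kΩ.

R_L(min) ≈ 1.08 kΩ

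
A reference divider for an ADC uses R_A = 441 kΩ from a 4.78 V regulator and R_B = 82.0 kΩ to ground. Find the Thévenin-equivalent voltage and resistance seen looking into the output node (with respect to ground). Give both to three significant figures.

V_th is the open-circuit tap voltage: 4.78 × 82.0/(441 + 82.0) = 0.749 V.
With the supply zeroed, R_A and R_B appear in parallel from the tap: R_th = R_A‖R_B = (441 × 82.0)/523.0 = 69.1 kΩ.

V_th = 0.749 V, R_th = 69.1 kΩ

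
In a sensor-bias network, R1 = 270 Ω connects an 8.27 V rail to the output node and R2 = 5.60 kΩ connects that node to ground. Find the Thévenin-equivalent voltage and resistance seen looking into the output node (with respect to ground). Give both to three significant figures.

V_th is the open-circuit tap voltage: 8.27 × 5600/(270 + 5600) = 7.89 V.
With the supply zeroed, R1 and R2 appear in parallel from the tap: R_th = R1‖R2 = (270 × 5600)/5870 = 258 Ω.

V_th = 7.89 V, R_th = 258 Ω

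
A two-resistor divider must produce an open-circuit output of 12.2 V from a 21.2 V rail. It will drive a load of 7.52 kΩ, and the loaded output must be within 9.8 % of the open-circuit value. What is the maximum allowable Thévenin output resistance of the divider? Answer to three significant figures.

Loading drop = R_th/(R_th + R_L) ≤ 0.0980, so R_th ≤ R_L · ε/(1−ε) = 7.52 kΩ × 0.0980/0.9020 = 817 Ω.
(Any R1, R2 with R2/(R1+R2) = 0.575 and R1‖R2 ≤ 817 Ω will meet the spec.)

R_th ≤ 817 Ω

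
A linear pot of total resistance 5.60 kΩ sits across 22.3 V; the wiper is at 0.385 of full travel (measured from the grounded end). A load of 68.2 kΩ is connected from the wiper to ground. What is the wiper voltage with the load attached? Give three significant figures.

V ≈ 8.42 V

The wiper splits the pot into (1−α)R = 3.444 kΩ above and αR = 2.156 kΩ below.
Lower section ‖ load = 2.090 kΩ.
V_wiper = 22.3 × 2.090/(3.444 + 2.090) = 8.42 V.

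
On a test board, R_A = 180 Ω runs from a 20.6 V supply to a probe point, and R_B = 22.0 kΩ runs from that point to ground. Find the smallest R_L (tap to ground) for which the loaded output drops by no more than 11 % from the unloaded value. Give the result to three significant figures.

Output resistance R_th = R_A‖R_B = (180 × 22000)/22180 = 178.5 Ω.
The fractional drop is R_th/(R_th + R_L); requiring this ≤ 0.110 gives R_L ≥ R_th(1/0.110 − 1) = 178.5 × 8.091 = 1.44 kΩ.

R_L(min) ≈ 1.44 kΩ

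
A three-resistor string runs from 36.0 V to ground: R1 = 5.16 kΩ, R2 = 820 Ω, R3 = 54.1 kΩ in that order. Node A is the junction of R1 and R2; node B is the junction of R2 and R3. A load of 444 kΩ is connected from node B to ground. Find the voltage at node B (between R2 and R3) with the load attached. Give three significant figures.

At node B, R3 is in parallel with the load: R3‖R_L = 48220 Ω.
Below node A the resistance is R2 + (R3‖R_L) = 49040 Ω, so V_A = 36.0 × 49040/54200 = 32.57 V.
Then V_B = V_A × (R3‖R_L)/(R2 + R3‖R_L) = 32.57 × 48220/49040 = 32.0 V.

V ≈ 32.0 V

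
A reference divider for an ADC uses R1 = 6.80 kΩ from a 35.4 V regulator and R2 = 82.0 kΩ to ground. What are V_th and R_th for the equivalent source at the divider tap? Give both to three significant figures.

V_th is the open-circuit tap voltage: 35.4 × 82.0/(6.80 + 82.0) = 32.7 V.
With the supply zeroed, R1 and R2 appear in parallel from the tap: R_th = R1‖R2 = (6.80 × 82.0)/88.80 = 6.28 kΩ.

V_th = 32.7 V, R_th = 6.28 kΩ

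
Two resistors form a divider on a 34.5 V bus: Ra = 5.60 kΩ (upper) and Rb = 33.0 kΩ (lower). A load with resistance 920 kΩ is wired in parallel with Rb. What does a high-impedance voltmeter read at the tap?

The load sits in parallel with Rb: Rb‖R_L = (33.0 × 920) / (33.0 + 920) = 31.86 kΩ.
V_out = 34.5 × 31.86 / (5.60 + 31.86) = 34.5 × 31.86/37.46 = 29.3 V.

V_out ≈ 29.3 V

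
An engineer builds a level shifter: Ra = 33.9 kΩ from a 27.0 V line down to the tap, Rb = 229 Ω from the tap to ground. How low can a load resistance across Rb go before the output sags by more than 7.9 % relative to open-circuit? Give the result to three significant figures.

Output resistance R_th = Ra‖Rb = (33900 × 229)/34130 = 227.5 Ω.
The fractional drop is R_th/(R_th + R_L); requiring this ≤ 0.0790 gives R_L ≥ R_th(1/0.0790 − 1) = 227.5 × 11.66 = 2.65 kΩ.

R_L(min) ≈ 2.65 kΩ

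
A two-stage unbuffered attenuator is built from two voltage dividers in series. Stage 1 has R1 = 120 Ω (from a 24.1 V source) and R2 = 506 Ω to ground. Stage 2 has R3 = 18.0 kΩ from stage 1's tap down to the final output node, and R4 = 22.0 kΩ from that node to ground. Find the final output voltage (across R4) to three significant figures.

Stage 2 presents R3+R4 = 40000 Ω as a load on stage 1's tap.
Stage 1's lower leg becomes R2‖(R3+R4) = 499.7 Ω, so V_mid = 24.1 × 499.7/619.7 = 19.43 V.
Stage 2 is itself unloaded: V_out = V_mid × R4/(R3+R4) = 19.43 × 22000/40000 = 10.7 V.

V_out ≈ 10.7 V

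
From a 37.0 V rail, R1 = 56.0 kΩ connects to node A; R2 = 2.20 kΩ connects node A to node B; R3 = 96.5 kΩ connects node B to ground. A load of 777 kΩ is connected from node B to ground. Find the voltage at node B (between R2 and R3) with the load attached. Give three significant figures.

V ≈ 22.0 V

At node B, R3 is in parallel with the load: R3‖R_L = 85.84 kΩ.
Below node A the resistance is R2 + (R3‖R_L) = 88.04 kΩ, so V_A = 37.0 × 88.04/144.0 = 22.62 V.
Then V_B = V_A × (R3‖R_L)/(R2 + R3‖R_L) = 22.62 × 85.84/88.04 = 22.0 V.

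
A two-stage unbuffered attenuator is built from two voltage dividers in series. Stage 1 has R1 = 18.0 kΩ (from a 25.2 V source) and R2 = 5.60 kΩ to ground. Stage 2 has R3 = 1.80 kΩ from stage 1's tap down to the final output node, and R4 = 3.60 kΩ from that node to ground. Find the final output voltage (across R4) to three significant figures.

Stage 2 presents R3+R4 = 5.400 kΩ as a load on stage 1's tap.
Stage 1's lower leg becomes R2‖(R3+R4) = 2.749 kΩ, so V_mid = 25.2 × 2.749/20.75 = 3.339 V.
Stage 2 is itself unloaded: V_out = V_mid × R4/(R3+R4) = 3.339 × 3.60/5.400 = 2.23 V.

V_out ≈ 2.23 V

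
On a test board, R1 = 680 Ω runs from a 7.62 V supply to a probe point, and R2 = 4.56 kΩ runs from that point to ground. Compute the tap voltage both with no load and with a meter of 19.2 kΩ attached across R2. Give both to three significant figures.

Unloaded: 6.63 V; loaded: 6.43 V

Open-circuit: V = 7.62 × 4560/(680 + 4560) = 6.63 V.
With the load, R2 becomes R2‖R_L = 3685 Ω, so V = 7.62 × 3685/4365 = 6.43 V.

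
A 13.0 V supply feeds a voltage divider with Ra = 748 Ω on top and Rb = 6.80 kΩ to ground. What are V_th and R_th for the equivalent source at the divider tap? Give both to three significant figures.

V_th = 11.7 V, R_th = 674 Ω

V_th is the open-circuit tap voltage: 13.0 × 6800/(748 + 6800) = 11.7 V.
With the supply zeroed, Ra and Rb appear in parallel from the tap: R_th = Ra‖Rb = (748 × 6800)/7548 = 674 Ω.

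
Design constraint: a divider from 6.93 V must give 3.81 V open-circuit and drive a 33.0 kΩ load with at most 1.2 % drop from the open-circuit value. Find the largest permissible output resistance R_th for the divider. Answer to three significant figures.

Loading drop = R_th/(R_th + R_L) ≤ 0.0120, so R_th ≤ R_L · ε/(1−ε) = 33.0 kΩ × 0.0120/0.9880 = 401 Ω.
(Any R1, R2 with R2/(R1+R2) = 0.550 and R1‖R2 ≤ 401 Ω will meet the spec.)

R_th ≤ 401 Ω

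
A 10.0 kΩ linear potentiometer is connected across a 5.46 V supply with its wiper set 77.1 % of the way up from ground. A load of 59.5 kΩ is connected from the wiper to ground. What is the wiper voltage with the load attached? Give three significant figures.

V ≈ 4.09 V

The wiper splits the pot into (1−α)R = 2.290 kΩ above and αR = 7.710 kΩ below.
Lower section ‖ load = 6.826 kΩ.
V_wiper = 5.46 × 6.826/(2.290 + 6.826) = 4.09 V.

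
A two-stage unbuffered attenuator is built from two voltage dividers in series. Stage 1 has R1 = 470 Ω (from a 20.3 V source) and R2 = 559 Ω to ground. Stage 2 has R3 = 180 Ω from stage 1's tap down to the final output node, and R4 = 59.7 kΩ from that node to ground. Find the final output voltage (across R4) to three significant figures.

Stage 2 presents R3+R4 = 59880 Ω as a load on stage 1's tap.
Stage 1's lower leg becomes R2‖(R3+R4) = 553.8 Ω, so V_mid = 20.3 × 553.8/1024 = 10.98 V.
Stage 2 is itself unloaded: V_out = V_mid × R4/(R3+R4) = 10.98 × 59700/59880 = 10.9 V.

V_out ≈ 10.9 V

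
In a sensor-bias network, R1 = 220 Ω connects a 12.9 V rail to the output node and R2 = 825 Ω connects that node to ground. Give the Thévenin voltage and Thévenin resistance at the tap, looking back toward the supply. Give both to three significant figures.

V_th = 10.2 V, R_th = 174 Ω

V_th is the open-circuit tap voltage: 12.9 × 825/(220 + 825) = 10.2 V.
With the supply zeroed, R1 and R2 appear in parallel from the tap: R_th = R1‖R2 = (220 × 825)/1045 = 174 Ω.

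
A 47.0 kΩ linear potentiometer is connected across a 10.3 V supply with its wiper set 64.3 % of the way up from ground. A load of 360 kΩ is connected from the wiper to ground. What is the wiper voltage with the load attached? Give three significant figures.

V ≈ 6.43 V

The wiper splits the pot into (1−α)R = 16.78 kΩ above and αR = 30.22 kΩ below.
Lower section ‖ load = 27.88 kΩ.
V_wiper = 10.3 × 27.88/(16.78 + 27.88) = 6.43 V.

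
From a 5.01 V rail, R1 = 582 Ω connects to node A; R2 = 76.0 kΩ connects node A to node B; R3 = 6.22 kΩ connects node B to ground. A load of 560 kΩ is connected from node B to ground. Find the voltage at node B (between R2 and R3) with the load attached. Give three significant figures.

V ≈ 0.373 V

At node B, R3 is in parallel with the load: R3‖R_L = 6152 Ω.
Below node A the resistance is R2 + (R3‖R_L) = 82150 Ω, so V_A = 5.01 × 82150/82730 = 4.975 V.
Then V_B = V_A × (R3‖R_L)/(R2 + R3‖R_L) = 4.975 × 6152/82150 = 0.373 V.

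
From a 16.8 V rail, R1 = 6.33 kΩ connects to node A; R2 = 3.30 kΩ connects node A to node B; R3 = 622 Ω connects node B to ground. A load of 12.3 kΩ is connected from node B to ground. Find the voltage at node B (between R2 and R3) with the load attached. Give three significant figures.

V ≈ 0.973 V

At node B, R3 is in parallel with the load: R3‖R_L = 592.1 Ω.
Below node A the resistance is R2 + (R3‖R_L) = 3892 Ω, so V_A = 16.8 × 3892/10220 = 6.397 V.
Then V_B = V_A × (R3‖R_L)/(R2 + R3‖R_L) = 6.397 × 592.1/3892 = 0.973 V.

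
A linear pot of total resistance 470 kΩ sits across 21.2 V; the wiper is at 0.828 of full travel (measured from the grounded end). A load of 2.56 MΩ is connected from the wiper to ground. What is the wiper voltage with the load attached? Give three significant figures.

V ≈ 17.1 V

The wiper splits the pot into (1−α)R = 80.84 kΩ above and αR = 389.2 kΩ below.
Lower section ‖ load = 337.8 kΩ.
V_wiper = 21.2 × 337.8/(80.84 + 337.8) = 17.1 V.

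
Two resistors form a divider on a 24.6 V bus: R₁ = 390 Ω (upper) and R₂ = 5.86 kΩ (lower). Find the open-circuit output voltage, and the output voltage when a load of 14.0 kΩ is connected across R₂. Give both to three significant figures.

Unloaded: 23.1 V; loaded: 22.5 V

Open-circuit: V = 24.6 × 5860/(390 + 5860) = 23.1 V.
With the load, R₂ becomes R₂‖R_L = 4131 Ω, so V = 24.6 × 4131/4521 = 22.5 V.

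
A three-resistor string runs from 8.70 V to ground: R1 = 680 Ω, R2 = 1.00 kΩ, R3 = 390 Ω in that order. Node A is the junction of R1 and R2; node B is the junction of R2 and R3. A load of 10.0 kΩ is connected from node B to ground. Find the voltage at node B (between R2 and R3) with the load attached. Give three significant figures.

At node B, R3 is in parallel with the load: R3‖R_L = 375.4 Ω.
Below node A the resistance is R2 + (R3‖R_L) = 1375 Ω, so V_A = 8.70 × 1375/2055 = 5.822 V.
Then V_B = V_A × (R3‖R_L)/(R2 + R3‖R_L) = 5.822 × 375.4/1375 = 1.59 V.

V ≈ 1.59 V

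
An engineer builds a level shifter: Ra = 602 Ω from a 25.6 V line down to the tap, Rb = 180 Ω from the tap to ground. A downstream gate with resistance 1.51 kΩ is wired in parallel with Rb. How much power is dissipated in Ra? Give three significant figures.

P ≈ 678 mW

Total resistance from the source is Ra + (Rb‖R_L) = 762.8 Ω, so I = 25.6/762.8 Ω = 33.56 mA.
P = I²·Ra = (33.56 mA)² × 602 Ω = 678 mW.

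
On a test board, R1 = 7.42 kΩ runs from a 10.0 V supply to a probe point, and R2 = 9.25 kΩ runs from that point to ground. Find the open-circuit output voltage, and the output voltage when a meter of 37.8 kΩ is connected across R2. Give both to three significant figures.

Open-circuit: V = 10.0 × 9.25/(7.42 + 9.25) = 5.55 V.
With the load, R2 becomes R2‖R_L = 7.431 kΩ, so V = 10.0 × 7.431/14.85 = 5.00 V.

Unloaded: 5.55 V; loaded: 5.00 V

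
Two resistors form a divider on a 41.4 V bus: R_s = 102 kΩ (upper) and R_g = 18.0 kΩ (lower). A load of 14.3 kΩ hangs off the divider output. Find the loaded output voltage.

The load sits in parallel with R_g: R_g‖R_L = (18.0 × 14.3) / (18.0 + 14.3) = 7.969 kΩ.
V_out = 41.4 × 7.969 / (102 + 7.969) = 41.4 × 7.969/110.0 = 3.00 V.
(Unloaded it would have been 6.21 V.)

V_out ≈ 3.00 V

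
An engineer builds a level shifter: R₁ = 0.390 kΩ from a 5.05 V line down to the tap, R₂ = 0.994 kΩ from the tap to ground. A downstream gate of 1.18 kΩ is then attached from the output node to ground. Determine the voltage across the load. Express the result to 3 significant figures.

The load sits in parallel with R₂: R₂‖R_L = (994 × 1180) / (994 + 1180) = 539.5 Ω.
V_out = 5.05 × 539.5 / (390 + 539.5) = 5.05 × 539.5/929.5 = 2.93 V.

V_out ≈ 2.93 V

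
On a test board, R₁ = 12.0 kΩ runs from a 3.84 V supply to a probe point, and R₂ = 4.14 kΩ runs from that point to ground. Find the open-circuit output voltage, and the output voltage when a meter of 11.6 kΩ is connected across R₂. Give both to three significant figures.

Unloaded: 0.985 V; loaded: 0.778 V

Open-circuit: V = 3.84 × 4.14/(12.0 + 4.14) = 0.985 V.
With the load, R₂ becomes R₂‖R_L = 3.051 kΩ, so V = 3.84 × 3.051/15.05 = 0.778 V.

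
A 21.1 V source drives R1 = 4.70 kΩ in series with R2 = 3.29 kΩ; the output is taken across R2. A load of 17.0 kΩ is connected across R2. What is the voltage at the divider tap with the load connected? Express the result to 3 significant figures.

V_out ≈ 7.80 V

The load sits in parallel with R2: R2‖R_L = (3.29 × 17.0) / (3.29 + 17.0) = 2.757 kΩ.
V_out = 21.1 × 2.757 / (4.70 + 2.757) = 21.1 × 2.757/7.457 = 7.80 V.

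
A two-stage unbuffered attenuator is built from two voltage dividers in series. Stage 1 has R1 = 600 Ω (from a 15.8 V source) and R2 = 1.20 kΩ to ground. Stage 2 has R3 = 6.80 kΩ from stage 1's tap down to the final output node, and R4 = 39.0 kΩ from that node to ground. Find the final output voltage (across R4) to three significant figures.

Stage 2 presents R3+R4 = 45800 Ω as a load on stage 1's tap.
Stage 1's lower leg becomes R2‖(R3+R4) = 1169 Ω, so V_mid = 15.8 × 1169/1769 = 10.44 V.
Stage 2 is itself unloaded: V_out = V_mid × R4/(R3+R4) = 10.44 × 39000/45800 = 8.89 V.

V_out ≈ 8.89 V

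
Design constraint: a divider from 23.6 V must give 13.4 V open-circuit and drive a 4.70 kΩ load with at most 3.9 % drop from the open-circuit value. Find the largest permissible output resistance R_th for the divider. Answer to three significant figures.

R_th ≤ 191 Ω

Loading drop = R_th/(R_th + R_L) ≤ 0.0390, so R_th ≤ R_L · ε/(1−ε) = 4.70 kΩ × 0.0390/0.9610 = 191 Ω.
(Any R1, R2 with R2/(R1+R2) = 0.568 and R1‖R2 ≤ 191 Ω will meet the spec.)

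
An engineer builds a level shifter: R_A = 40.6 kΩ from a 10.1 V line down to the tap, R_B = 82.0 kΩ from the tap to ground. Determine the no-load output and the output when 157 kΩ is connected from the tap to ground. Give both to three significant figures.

Open-circuit: V = 10.1 × 82.0/(40.6 + 82.0) = 6.76 V.
With the load, R_B becomes R_B‖R_L = 53.87 kΩ, so V = 10.1 × 53.87/94.47 = 5.76 V.

Unloaded: 6.76 V; loaded: 5.76 V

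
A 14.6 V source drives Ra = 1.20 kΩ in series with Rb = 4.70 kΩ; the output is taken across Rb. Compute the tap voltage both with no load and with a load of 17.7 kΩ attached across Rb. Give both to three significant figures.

Open-circuit: V = 14.6 × 4.70/(1.20 + 4.70) = 11.6 V.
With the load, Rb becomes Rb‖R_L = 3.714 kΩ, so V = 14.6 × 3.714/4.914 = 11.0 V.

Unloaded: 11.6 V; loaded: 11.0 V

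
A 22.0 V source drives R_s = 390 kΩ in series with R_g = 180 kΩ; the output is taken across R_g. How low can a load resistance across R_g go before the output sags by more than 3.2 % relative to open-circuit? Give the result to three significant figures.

Output resistance R_th = R_s‖R_g = (390 × 180)/570.0 = 123.2 kΩ.
The fractional drop is R_th/(R_th + R_L); requiring this ≤ 0.0320 gives R_L ≥ R_th(1/0.0320 − 1) = 123.2 × 30.25 = 3.73 MΩ.

R_L(min) ≈ 3.73 MΩ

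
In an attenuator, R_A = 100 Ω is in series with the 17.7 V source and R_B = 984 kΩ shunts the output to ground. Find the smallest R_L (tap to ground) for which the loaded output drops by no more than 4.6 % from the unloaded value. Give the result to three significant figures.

R_L(min) ≈ 2.07 kΩ

Output resistance R_th = R_A‖R_B = (100 × 984000)/984100 = 99.99 Ω.
The fractional drop is R_th/(R_th + R_L); requiring this ≤ 0.0460 gives R_L ≥ R_th(1/0.0460 − 1) = 99.99 × 20.74 = 2.07 kΩ.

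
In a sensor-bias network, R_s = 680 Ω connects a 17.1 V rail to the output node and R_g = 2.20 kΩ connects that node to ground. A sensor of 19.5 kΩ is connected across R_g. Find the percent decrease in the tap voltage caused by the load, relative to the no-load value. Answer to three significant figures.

The divider's output (Thévenin) resistance is R_s‖R_g = 519.4 Ω.
Fractional drop under load = R_th/(R_th + R_L) = 519.4 / (519.4 + 19500) = 0.02595.
So the output falls by 2.59 %.

2.59 %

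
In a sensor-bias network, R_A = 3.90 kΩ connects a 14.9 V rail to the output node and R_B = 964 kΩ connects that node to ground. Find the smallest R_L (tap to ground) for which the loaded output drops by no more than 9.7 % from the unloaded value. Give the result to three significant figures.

Output resistance R_th = R_A‖R_B = (3.90 × 964)/967.9 = 3.884 kΩ.
The fractional drop is R_th/(R_th + R_L); requiring this ≤ 0.0970 gives R_L ≥ R_th(1/0.0970 − 1) = 3.884 × 9.309 = 36.2 kΩ.

R_L(min) ≈ 36.2 kΩ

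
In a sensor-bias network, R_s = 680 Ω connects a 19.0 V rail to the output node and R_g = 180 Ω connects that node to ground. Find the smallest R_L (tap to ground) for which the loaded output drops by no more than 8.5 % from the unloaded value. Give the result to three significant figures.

Output resistance R_th = R_s‖R_g = (680 × 180)/860.0 = 142.3 Ω.
The fractional drop is R_th/(R_th + R_L); requiring this ≤ 0.0850 gives R_L ≥ R_th(1/0.0850 − 1) = 142.3 × 10.76 = 1.53 kΩ.

R_L(min) ≈ 1.53 kΩ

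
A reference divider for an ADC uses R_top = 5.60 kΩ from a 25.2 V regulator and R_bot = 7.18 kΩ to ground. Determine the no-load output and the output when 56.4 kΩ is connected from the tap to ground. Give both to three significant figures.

Open-circuit: V = 25.2 × 7.18/(5.60 + 7.18) = 14.2 V.
With the load, R_bot becomes R_bot‖R_L = 6.369 kΩ, so V = 25.2 × 6.369/11.97 = 13.4 V.

Unloaded: 14.2 V; loaded: 13.4 V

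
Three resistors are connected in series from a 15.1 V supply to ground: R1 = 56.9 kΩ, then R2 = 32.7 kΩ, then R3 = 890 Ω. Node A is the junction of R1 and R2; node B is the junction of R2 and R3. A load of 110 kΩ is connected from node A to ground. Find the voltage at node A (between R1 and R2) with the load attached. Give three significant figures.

V ≈ 4.70 V

Below node A the series string R2+R3 = 33590 Ω sits in parallel with the 110000 Ω load: 25730 Ω.
V_A = 15.1 × 25730/(56900 + 25730) = 4.70 V.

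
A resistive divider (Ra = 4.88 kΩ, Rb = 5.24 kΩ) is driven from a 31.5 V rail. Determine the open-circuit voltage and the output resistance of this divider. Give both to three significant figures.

V_th = 16.3 V, R_th = 2.53 kΩ

V_th is the open-circuit tap voltage: 31.5 × 5.24/(4.88 + 5.24) = 16.3 V.
With the supply zeroed, Ra and Rb appear in parallel from the tap: R_th = Ra‖Rb = (4.88 × 5.24)/10.12 = 2.53 kΩ.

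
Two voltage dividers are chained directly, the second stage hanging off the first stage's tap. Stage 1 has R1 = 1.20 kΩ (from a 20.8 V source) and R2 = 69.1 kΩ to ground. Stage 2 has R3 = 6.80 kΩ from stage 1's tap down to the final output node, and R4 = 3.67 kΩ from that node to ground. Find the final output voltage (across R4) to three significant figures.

V_out ≈ 6.44 V

Stage 2 presents R3+R4 = 10.47 kΩ as a load on stage 1's tap.
Stage 1's lower leg becomes R2‖(R3+R4) = 9.092 kΩ, so V_mid = 20.8 × 9.092/10.29 = 18.37 V.
Stage 2 is itself unloaded: V_out = V_mid × R4/(R3+R4) = 18.37 × 3.67/10.47 = 6.44 V.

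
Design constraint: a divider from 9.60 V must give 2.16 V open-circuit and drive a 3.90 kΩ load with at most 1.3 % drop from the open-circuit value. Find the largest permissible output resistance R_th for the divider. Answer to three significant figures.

R_th ≤ 51.4 Ω

Loading drop = R_th/(R_th + R_L) ≤ 0.0130, so R_th ≤ R_L · ε/(1−ε) = 3.90 kΩ × 0.0130/0.9870 = 51.4 Ω.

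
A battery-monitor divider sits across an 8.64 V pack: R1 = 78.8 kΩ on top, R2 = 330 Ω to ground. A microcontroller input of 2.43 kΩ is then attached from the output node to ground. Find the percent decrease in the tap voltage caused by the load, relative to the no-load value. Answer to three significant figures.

Unloaded V = 8.64 × 330/79130 = 0.036032 V.
Loaded: R2‖R_L = 290.5 Ω, giving V = 8.64 × 290.5/79090 = 0.031740 V.
Drop = (0.036032 − 0.031740) / 0.036032 = 11.9 %.

11.9 %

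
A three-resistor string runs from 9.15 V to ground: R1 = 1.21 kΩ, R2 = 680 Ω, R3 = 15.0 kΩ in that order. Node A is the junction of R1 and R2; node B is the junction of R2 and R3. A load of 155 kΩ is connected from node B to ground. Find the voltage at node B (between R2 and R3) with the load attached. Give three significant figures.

V ≈ 8.04 V

At node B, R3 is in parallel with the load: R3‖R_L = 13680 Ω.
Below node A the resistance is R2 + (R3‖R_L) = 14360 Ω, so V_A = 9.15 × 14360/15570 = 8.439 V.
Then V_B = V_A × (R3‖R_L)/(R2 + R3‖R_L) = 8.439 × 13680/14360 = 8.04 V.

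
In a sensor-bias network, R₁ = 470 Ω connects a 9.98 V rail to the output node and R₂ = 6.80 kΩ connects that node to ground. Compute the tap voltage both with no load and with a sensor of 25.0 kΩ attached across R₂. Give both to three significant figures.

Unloaded: 9.33 V; loaded: 9.17 V

Open-circuit: V = 9.98 × 6800/(470 + 6800) = 9.33 V.
With the load, R₂ becomes R₂‖R_L = 5346 Ω, so V = 9.98 × 5346/5816 = 9.17 V.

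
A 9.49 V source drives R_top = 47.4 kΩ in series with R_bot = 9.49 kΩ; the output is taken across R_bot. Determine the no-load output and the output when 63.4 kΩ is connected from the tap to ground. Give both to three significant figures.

Open-circuit: V = 9.49 × 9.49/(47.4 + 9.49) = 1.58 V.
With the load, R_bot becomes R_bot‖R_L = 8.254 kΩ, so V = 9.49 × 8.254/55.65 = 1.41 V.

Unloaded: 1.58 V; loaded: 1.41 V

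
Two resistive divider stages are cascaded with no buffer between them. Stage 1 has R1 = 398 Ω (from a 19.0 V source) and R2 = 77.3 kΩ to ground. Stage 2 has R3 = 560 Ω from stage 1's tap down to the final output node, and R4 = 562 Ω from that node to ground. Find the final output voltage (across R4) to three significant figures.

Stage 2 presents R3+R4 = 1122 Ω as a load on stage 1's tap.
Stage 1's lower leg becomes R2‖(R3+R4) = 1106 Ω, so V_mid = 19.0 × 1106/1504 = 13.97 V.
Stage 2 is itself unloaded: V_out = V_mid × R4/(R3+R4) = 13.97 × 562/1122 = 7.00 V.

V_out ≈ 7.00 V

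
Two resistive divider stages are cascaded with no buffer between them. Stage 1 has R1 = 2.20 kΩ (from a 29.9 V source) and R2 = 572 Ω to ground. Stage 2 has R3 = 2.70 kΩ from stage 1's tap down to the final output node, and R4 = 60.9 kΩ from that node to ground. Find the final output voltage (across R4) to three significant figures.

Stage 2 presents R3+R4 = 63600 Ω as a load on stage 1's tap.
Stage 1's lower leg becomes R2‖(R3+R4) = 566.9 Ω, so V_mid = 29.9 × 566.9/2767 = 6.126 V.
Stage 2 is itself unloaded: V_out = V_mid × R4/(R3+R4) = 6.126 × 60900/63600 = 5.87 V.

V_out ≈ 5.87 V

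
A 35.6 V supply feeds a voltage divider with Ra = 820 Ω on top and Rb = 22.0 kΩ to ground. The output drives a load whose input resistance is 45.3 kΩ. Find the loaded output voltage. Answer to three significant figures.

V_out ≈ 33.7 V

The load sits in parallel with Rb: Rb‖R_L = (22000 × 45300) / (22000 + 45300) = 14810 Ω.
V_out = 35.6 × 14810 / (820 + 14810) = 35.6 × 14810/15630 = 33.7 V.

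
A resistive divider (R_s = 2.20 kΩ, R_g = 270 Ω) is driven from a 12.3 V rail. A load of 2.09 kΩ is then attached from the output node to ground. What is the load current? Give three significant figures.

I_L ≈ 0.577 mA

R_g‖R_L = 239.1 Ω; V_out = 12.3 × 239.1/2439 = 1.206 V.
I_L = V_out / R_L = 1.206 / 2.09 kΩ = 0.577 mA.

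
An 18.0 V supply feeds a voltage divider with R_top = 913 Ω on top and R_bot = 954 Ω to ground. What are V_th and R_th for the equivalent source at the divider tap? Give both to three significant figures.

V_th is the open-circuit tap voltage: 18.0 × 954/(913 + 954) = 9.20 V.
With the supply zeroed, R_top and R_bot appear in parallel from the tap: R_th = R_top‖R_bot = (913 × 954)/1867 = 467 Ω.

V_th = 9.20 V, R_th = 467 Ω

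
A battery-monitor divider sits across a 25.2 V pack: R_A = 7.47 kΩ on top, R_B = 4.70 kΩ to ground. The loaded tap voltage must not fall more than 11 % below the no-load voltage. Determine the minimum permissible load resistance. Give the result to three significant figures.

Output resistance R_th = R_A‖R_B = (7.47 × 4.70)/12.17 = 2.885 kΩ.
The fractional drop is R_th/(R_th + R_L); requiring this ≤ 0.110 gives R_L ≥ R_th(1/0.110 − 1) = 2.885 × 8.091 = 23.3 kΩ.

R_L(min) ≈ 23.3 kΩ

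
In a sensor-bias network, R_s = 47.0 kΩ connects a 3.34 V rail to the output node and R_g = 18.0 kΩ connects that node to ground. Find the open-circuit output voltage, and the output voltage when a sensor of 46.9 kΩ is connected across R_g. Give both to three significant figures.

Open-circuit: V = 3.34 × 18.0/(47.0 + 18.0) = 0.925 V.
With the load, R_g becomes R_g‖R_L = 13.01 kΩ, so V = 3.34 × 13.01/60.01 = 0.724 V.

Unloaded: 0.925 V; loaded: 0.724 V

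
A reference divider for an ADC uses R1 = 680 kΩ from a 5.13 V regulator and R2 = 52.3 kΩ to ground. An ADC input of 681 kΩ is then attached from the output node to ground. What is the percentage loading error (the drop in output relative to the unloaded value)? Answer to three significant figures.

The divider's output (Thévenin) resistance is R1‖R2 = 48.56 kΩ.
Fractional drop under load = R_th/(R_th + R_L) = 48.56 / (48.56 + 681) = 0.06657.
So the output falls by 6.66 %.

6.66 %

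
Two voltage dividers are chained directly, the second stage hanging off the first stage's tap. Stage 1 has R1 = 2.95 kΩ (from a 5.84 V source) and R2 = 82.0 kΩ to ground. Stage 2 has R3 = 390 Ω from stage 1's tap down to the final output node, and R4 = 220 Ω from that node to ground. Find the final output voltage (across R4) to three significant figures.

V_out ≈ 0.359 V

Stage 2 presents R3+R4 = 610.0 Ω as a load on stage 1's tap.
Stage 1's lower leg becomes R2‖(R3+R4) = 605.5 Ω, so V_mid = 5.84 × 605.5/3555 = 0.9945 V.
Stage 2 is itself unloaded: V_out = V_mid × R4/(R3+R4) = 0.9945 × 220/610.0 = 0.359 V.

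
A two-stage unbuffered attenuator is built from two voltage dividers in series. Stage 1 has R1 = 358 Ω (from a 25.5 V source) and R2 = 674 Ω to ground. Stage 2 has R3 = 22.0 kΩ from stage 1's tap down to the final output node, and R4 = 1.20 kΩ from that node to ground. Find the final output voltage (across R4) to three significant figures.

V_out ≈ 0.853 V

Stage 2 presents R3+R4 = 23200 Ω as a load on stage 1's tap.
Stage 1's lower leg becomes R2‖(R3+R4) = 655.0 Ω, so V_mid = 25.5 × 655.0/1013 = 16.49 V.
Stage 2 is itself unloaded: V_out = V_mid × R4/(R3+R4) = 16.49 × 1200/23200 = 0.853 V.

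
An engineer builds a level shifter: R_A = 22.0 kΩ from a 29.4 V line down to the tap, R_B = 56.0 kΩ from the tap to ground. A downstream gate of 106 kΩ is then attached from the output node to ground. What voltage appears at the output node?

V_out ≈ 18.4 V

The load sits in parallel with R_B: R_B‖R_L = (56.0 × 106) / (56.0 + 106) = 36.64 kΩ.
V_out = 29.4 × 36.64 / (22.0 + 36.64) = 29.4 × 36.64/58.64 = 18.4 V.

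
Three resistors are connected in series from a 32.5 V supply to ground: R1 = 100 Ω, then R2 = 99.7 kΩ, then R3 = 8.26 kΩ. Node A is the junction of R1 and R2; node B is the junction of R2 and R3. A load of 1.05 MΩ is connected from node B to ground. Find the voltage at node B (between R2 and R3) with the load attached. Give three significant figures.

V ≈ 2.47 V

At node B, R3 is in parallel with the load: R3‖R_L = 8196 Ω.
Below node A the resistance is R2 + (R3‖R_L) = 107900 Ω, so V_A = 32.5 × 107900/108000 = 32.47 V.
Then V_B = V_A × (R3‖R_L)/(R2 + R3‖R_L) = 32.47 × 8196/107900 = 2.47 V.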